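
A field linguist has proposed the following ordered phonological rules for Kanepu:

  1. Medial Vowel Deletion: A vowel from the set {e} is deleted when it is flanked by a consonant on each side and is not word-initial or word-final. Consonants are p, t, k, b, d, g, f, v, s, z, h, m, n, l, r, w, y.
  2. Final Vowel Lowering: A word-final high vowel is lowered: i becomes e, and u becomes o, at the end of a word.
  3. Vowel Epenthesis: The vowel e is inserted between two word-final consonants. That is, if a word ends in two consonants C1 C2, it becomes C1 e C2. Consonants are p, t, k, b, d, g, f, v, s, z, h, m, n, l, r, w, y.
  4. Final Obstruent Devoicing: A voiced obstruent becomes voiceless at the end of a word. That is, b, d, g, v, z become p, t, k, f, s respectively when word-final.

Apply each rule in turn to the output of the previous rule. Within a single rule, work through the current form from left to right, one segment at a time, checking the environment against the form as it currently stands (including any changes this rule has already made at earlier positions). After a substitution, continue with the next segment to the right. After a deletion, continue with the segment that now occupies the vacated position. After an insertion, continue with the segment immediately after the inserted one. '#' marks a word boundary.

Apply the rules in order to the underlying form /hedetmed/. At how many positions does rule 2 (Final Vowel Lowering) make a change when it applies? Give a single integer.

0

1 Medial Vowel Deletion: [hedetmed] → [hdtmd]
2 Final Vowel Lowering: no change — [hdtmd]
3 Vowel Epenthesis: [hdtmd] → [hdtmed]
4 Final Obstruent Devoicing: [hdtmed] → [hdtmet]
Rule 2 changed 0 position(s).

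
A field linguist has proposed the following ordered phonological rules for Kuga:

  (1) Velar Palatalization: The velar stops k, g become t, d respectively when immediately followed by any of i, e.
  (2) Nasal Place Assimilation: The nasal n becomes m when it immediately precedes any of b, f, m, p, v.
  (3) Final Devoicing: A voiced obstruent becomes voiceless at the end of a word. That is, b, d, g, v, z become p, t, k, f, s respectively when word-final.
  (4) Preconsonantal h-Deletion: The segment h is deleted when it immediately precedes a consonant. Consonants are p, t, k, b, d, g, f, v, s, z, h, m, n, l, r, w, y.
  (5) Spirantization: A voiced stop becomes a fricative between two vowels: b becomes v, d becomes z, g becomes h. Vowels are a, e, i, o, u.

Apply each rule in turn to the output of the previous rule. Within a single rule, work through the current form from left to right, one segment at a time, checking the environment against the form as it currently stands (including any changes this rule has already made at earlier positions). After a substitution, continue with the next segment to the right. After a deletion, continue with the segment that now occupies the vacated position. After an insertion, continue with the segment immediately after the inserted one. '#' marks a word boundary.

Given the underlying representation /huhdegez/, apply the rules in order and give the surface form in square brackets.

[huzezes]

(1) Velar Palatalization: [huhdegez] → [huhdedez]
(2) Nasal Place Assimilation: no change — [huhdedez]
(3) Final Devoicing: [huhdedez] → [huhdedes]
(4) Preconsonantal h-Deletion: [huhdedes] → [hudedes]
(5) Spirantization: [hudedes] → [huzezes]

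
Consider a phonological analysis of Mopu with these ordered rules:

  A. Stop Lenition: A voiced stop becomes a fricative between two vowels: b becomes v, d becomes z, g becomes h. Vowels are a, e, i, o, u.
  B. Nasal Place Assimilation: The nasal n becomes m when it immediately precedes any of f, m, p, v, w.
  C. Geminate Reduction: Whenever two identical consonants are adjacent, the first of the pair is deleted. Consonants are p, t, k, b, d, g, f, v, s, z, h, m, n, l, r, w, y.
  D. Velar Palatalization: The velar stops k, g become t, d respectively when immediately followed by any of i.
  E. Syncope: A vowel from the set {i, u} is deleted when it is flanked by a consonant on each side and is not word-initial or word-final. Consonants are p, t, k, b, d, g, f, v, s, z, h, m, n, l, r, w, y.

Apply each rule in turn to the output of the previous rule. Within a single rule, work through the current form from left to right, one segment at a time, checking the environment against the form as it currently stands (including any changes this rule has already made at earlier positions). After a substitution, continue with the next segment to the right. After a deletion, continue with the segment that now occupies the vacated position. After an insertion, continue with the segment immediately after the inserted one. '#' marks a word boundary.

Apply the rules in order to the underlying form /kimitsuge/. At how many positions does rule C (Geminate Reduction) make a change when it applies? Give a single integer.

A Stop Lenition: [kimitsuge] → [kimitsuhe]
B Nasal Place Assimilation: no change — [kimitsuhe]
C Geminate Reduction: no change — [kimitsuhe]
D Velar Palatalization: [kimitsuhe] → [timitsuhe]
E Syncope: [timitsuhe] → [tmtshe]
Rule C changed 0 position(s).

0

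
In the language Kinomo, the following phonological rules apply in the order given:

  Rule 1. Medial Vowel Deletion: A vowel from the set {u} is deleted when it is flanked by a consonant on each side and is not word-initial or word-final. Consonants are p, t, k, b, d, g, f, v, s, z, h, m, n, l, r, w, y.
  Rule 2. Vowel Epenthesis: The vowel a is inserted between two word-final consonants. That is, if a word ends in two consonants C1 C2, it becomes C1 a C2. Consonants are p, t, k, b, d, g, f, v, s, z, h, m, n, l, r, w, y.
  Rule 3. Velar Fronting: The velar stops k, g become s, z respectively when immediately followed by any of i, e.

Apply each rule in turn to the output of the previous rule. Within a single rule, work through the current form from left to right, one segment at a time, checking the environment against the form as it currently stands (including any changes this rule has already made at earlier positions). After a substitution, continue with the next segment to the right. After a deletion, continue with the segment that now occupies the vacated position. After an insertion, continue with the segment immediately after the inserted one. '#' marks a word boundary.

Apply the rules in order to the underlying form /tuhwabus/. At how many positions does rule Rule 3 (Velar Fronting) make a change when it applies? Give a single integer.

0

Rule 1 Medial Vowel Deletion: [tuhwabus] → [thwabs]
Rule 2 Vowel Epenthesis: [thwabs] → [thwabas]
Rule 3 Velar Fronting: no change — [thwabas]
Rule Rule 3 changed 0 position(s).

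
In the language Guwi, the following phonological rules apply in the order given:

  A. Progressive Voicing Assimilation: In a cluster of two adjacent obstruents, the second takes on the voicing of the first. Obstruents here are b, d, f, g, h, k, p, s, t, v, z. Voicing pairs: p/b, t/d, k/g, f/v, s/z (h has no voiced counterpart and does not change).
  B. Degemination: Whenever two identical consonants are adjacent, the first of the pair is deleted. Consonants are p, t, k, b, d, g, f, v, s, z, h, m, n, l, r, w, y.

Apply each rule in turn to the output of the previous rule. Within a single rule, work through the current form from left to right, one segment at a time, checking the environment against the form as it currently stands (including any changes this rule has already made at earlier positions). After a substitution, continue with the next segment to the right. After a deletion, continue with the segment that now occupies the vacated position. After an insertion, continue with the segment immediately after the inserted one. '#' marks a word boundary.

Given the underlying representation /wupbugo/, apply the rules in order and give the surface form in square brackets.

[wupugo]

A Progressive Voicing Assimilation: [wupbugo] → [wuppugo]
B Degemination: [wuppugo] → [wupugo]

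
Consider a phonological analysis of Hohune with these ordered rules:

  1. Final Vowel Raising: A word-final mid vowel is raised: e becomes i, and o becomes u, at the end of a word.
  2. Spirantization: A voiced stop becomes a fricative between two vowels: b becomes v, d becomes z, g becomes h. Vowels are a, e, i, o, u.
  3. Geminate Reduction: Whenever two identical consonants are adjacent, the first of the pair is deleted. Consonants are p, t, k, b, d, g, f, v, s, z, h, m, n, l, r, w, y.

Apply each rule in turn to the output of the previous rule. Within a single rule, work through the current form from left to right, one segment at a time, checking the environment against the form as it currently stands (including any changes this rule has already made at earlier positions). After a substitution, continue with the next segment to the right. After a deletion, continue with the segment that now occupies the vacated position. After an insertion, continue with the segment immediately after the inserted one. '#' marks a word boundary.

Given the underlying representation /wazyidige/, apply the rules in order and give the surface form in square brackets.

1 Final Vowel Raising: [wazyidige] → [wazyidigi]
2 Spirantization: [wazyidigi] → [wazyizihi]
3 Geminate Reduction: no change — [wazyizihi]

[wazyizihi]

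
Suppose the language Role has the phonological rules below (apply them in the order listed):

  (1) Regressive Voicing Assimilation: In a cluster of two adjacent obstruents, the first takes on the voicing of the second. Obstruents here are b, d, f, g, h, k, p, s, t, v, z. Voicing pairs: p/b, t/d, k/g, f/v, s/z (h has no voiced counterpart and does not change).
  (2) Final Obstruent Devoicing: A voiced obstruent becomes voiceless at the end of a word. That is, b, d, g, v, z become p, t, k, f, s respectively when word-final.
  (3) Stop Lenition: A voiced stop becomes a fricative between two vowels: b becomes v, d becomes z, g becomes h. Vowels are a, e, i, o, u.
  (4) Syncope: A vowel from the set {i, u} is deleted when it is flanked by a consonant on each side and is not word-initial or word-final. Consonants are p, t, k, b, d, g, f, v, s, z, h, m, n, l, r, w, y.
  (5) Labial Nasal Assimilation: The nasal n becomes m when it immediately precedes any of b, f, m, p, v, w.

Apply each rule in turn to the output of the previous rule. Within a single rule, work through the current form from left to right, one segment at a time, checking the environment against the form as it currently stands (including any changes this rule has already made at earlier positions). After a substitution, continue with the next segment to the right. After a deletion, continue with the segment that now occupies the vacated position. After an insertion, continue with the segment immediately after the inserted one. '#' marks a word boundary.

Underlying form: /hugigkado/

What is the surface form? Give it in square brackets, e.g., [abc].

[hhkkazo]

(1) Regressive Voicing Assimilation: [hugigkado] → [hugikkado]
(2) Final Obstruent Devoicing: no change — [hugikkado]
(3) Stop Lenition: [hugikkado] → [huhikkazo]
(4) Syncope: [huhikkazo] → [hhkkazo]
(5) Labial Nasal Assimilation: no change — [hhkkazo]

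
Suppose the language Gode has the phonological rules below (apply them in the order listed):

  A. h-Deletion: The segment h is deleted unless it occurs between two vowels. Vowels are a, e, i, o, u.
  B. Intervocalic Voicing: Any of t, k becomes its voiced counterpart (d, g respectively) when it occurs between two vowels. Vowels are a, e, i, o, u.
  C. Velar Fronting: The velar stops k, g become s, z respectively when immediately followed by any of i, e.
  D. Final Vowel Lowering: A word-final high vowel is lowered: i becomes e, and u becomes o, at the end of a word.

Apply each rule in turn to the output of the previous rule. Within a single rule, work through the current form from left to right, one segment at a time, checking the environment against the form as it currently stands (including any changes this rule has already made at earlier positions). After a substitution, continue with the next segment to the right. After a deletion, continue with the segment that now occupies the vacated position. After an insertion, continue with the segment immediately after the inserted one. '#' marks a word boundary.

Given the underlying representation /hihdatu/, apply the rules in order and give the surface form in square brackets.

A h-Deletion: [hihdatu] → [idatu]
B Intervocalic Voicing: [idatu] → [idadu]
C Velar Fronting: no change — [idadu]
D Final Vowel Lowering: [idadu] → [idado]

[idado]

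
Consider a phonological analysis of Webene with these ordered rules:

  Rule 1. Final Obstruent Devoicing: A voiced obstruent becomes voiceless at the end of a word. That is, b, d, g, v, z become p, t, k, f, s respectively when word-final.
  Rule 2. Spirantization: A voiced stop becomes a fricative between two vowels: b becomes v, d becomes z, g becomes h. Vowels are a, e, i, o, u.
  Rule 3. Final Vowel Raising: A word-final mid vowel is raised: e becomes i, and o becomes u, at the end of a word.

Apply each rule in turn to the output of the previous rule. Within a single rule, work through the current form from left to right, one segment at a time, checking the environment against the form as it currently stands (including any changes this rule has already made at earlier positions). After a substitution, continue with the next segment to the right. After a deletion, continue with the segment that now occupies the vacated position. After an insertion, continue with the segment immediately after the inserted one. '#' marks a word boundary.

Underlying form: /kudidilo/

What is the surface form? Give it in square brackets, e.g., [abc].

Rule 1 Final Obstruent Devoicing: no change — [kudidilo]
Rule 2 Spirantization: [kudidilo] → [kuzizilo]
Rule 3 Final Vowel Raising: [kuzizilo] → [kuzizilu]

[kuzizilu]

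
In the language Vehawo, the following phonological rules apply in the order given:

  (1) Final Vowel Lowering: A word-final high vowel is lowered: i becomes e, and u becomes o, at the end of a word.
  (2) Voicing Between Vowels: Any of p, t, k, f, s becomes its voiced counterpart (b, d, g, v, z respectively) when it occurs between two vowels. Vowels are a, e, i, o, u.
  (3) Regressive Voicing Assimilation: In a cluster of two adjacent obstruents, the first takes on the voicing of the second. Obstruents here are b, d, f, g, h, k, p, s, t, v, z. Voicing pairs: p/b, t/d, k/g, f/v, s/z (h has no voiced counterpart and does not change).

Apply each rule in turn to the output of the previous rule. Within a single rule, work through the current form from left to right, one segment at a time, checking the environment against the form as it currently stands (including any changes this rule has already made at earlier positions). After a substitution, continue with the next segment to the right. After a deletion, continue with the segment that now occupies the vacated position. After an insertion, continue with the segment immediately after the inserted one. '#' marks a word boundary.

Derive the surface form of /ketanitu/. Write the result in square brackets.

[kedanido]

(1) Final Vowel Lowering: [ketanitu] → [ketanito]
(2) Voicing Between Vowels: [ketanito] → [kedanido]
(3) Regressive Voicing Assimilation: no change — [kedanido]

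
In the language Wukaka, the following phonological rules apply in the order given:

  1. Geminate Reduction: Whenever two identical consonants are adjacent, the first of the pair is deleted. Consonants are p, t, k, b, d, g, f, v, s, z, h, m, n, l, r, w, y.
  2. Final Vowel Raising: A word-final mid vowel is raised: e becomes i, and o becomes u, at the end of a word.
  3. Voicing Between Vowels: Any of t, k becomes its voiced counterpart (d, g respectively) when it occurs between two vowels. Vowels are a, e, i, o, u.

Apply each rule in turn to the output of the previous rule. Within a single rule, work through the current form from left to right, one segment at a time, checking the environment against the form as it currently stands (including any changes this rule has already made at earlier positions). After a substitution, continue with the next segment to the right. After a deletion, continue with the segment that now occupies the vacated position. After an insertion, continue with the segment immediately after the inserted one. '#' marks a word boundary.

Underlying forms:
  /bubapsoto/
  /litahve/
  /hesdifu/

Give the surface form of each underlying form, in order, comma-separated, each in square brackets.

/bubapsoto/:
  1 Geminate Reduction: no change — [bubapsoto]
  2 Final Vowel Raising: [bubapsoto] → [bubapsotu]
  3 Voicing Between Vowels: [bubapsotu] → [bubapsodu]
/litahve/:
  1 Geminate Reduction: no change — [litahve]
  2 Final Vowel Raising: [litahve] → [litahvi]
  3 Voicing Between Vowels: [litahvi] → [lidahvi]
/hesdifu/:
  1 Geminate Reduction: no change — [hesdifu]
  2 Final Vowel Raising: no change — [hesdifu]
  3 Voicing Between Vowels: no change — [hesdifu]

[bubapsodu], [lidahvi], [hesdifu]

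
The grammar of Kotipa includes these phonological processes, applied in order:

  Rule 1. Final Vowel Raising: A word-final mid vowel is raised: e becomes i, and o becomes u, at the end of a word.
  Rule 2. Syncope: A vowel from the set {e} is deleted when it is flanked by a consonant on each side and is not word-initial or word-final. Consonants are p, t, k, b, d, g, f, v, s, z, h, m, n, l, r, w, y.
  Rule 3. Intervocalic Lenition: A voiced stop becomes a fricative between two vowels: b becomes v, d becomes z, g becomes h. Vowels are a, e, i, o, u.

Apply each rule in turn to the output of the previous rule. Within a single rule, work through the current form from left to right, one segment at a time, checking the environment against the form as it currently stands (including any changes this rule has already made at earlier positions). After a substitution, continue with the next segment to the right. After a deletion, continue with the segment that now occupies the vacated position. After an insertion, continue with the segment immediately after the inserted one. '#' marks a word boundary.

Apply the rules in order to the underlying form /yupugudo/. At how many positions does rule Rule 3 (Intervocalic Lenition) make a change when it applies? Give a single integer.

2

Rule 1 Final Vowel Raising: [yupugudo] → [yupugudu]
Rule 2 Syncope: no change — [yupugudu]
Rule 3 Intervocalic Lenition: [yupugudu] → [yupuhuzu]
Rule Rule 3 changed 2 position(s).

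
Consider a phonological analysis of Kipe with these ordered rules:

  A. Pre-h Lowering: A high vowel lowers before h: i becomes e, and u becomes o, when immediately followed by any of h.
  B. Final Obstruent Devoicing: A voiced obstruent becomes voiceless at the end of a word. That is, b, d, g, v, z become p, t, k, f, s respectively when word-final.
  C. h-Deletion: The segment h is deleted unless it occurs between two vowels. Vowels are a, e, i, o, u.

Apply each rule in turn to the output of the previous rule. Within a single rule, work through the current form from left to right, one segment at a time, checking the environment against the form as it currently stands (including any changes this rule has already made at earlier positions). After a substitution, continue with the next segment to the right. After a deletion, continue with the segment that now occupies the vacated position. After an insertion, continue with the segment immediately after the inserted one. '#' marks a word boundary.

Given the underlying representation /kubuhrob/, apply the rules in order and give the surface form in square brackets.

[kuborop]

A Pre-h Lowering: [kubuhrob] → [kubohrob]
B Final Obstruent Devoicing: [kubohrob] → [kubohrop]
C h-Deletion: [kubohrop] → [kuborop]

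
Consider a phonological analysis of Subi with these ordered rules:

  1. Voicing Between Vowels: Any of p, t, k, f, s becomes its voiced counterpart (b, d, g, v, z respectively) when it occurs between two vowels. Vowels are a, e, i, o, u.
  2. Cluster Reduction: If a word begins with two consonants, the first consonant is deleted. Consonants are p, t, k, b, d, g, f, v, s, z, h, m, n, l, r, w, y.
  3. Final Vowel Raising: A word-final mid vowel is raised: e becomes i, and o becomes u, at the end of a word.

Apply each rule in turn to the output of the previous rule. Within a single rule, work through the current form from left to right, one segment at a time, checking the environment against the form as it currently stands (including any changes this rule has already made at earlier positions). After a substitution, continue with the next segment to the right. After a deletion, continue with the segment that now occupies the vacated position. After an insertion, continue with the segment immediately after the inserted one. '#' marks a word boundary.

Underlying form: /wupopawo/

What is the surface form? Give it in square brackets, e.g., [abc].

[wubobawu]

1 Voicing Between Vowels: [wupopawo] → [wubobawo]
2 Cluster Reduction: no change — [wubobawo]
3 Final Vowel Raising: [wubobawo] → [wubobawu]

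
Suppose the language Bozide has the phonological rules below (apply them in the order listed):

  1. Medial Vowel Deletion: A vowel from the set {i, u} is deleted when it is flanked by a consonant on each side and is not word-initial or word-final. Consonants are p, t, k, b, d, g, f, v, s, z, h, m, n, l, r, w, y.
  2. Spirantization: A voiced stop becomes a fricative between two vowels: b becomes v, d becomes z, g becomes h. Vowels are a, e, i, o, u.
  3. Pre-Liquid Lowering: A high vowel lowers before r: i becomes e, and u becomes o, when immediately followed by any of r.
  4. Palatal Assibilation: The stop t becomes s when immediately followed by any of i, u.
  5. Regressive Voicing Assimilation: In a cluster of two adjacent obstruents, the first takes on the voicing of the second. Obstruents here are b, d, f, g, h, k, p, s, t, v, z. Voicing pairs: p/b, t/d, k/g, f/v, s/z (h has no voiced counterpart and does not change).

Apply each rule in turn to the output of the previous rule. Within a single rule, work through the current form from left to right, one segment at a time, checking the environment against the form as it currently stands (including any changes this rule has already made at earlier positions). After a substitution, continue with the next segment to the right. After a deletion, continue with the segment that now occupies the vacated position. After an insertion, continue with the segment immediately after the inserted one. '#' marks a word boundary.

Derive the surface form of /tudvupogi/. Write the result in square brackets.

[ddfpohi]

1 Medial Vowel Deletion: [tudvupogi] → [tdvpogi]
2 Spirantization: [tdvpogi] → [tdvpohi]
3 Pre-Liquid Lowering: no change — [tdvpohi]
4 Palatal Assibilation: no change — [tdvpohi]
5 Regressive Voicing Assimilation: [tdvpohi] → [ddfpohi]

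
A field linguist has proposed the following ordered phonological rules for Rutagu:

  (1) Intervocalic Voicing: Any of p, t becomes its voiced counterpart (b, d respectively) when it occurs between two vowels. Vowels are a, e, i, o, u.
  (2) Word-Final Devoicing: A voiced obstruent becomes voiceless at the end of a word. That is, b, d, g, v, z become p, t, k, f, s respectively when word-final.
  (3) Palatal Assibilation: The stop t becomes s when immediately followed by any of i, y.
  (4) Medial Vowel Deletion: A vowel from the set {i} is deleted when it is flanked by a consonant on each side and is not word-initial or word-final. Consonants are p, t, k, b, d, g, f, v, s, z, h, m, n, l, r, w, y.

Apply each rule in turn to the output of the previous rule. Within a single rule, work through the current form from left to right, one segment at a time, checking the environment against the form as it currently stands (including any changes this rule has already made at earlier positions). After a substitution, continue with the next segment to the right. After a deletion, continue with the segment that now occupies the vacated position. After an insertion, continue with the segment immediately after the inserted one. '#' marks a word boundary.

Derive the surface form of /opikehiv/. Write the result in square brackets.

(1) Intervocalic Voicing: [opikehiv] → [obikehiv]
(2) Word-Final Devoicing: [obikehiv] → [obikehif]
(3) Palatal Assibilation: no change — [obikehif]
(4) Medial Vowel Deletion: [obikehif] → [obkehf]

[obkehf]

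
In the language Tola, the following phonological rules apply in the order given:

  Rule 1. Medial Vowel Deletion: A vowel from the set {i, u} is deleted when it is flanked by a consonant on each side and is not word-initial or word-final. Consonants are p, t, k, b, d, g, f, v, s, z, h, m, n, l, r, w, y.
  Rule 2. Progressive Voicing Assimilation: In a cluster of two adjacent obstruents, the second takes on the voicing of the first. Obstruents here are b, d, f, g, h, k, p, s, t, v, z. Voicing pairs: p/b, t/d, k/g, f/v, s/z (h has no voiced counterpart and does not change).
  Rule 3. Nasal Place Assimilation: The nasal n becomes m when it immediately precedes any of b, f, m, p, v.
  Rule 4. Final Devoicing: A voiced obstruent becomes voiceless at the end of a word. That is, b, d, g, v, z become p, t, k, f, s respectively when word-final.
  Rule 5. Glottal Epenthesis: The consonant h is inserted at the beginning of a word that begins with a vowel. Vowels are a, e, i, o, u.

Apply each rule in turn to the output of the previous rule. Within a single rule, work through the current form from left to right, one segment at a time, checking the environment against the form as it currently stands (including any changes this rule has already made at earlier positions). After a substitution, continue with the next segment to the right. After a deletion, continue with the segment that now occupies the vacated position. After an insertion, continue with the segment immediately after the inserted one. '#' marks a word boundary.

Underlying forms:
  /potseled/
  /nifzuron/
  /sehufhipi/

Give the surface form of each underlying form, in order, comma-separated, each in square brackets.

/potseled/:
  Rule 1 Medial Vowel Deletion: no change — [potseled]
  Rule 2 Progressive Voicing Assimilation: no change — [potseled]
  Rule 3 Nasal Place Assimilation: no change — [potseled]
  Rule 4 Final Devoicing: [potseled] → [potselet]
  Rule 5 Glottal Epenthesis: no change — [potselet]
/nifzuron/:
  Rule 1 Medial Vowel Deletion: [nifzuron] → [nfzron]
  Rule 2 Progressive Voicing Assimilation: [nfzron] → [nfsron]
  Rule 3 Nasal Place Assimilation: [nfsron] → [mfsron]
  Rule 4 Final Devoicing: no change — [mfsron]
  Rule 5 Glottal Epenthesis: no change — [mfsron]
/sehufhipi/:
  Rule 1 Medial Vowel Deletion: [sehufhipi] → [sehfhpi]
  Rule 2 Progressive Voicing Assimilation: no change — [sehfhpi]
  Rule 3 Nasal Place Assimilation: no change — [sehfhpi]
  Rule 4 Final Devoicing: no change — [sehfhpi]
  Rule 5 Glottal Epenthesis: no change — [sehfhpi]

[potselet], [mfsron], [sehfhpi]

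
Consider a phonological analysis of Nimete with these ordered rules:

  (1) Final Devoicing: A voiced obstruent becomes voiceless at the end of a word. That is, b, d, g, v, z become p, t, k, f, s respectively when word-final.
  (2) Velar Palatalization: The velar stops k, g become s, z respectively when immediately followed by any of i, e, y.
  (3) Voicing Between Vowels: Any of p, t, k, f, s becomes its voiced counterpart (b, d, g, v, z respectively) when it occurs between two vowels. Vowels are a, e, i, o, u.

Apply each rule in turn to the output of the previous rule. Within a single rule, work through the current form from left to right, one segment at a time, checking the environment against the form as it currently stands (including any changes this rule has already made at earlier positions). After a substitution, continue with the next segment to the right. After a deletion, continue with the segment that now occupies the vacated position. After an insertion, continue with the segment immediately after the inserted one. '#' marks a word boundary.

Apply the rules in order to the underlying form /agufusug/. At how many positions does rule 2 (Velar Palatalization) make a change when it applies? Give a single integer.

0

(1) Final Devoicing: [agufusug] → [agufusuk]
(2) Velar Palatalization: no change — [agufusuk]
(3) Voicing Between Vowels: [agufusuk] → [aguvuzuk]
Rule 2 changed 0 position(s).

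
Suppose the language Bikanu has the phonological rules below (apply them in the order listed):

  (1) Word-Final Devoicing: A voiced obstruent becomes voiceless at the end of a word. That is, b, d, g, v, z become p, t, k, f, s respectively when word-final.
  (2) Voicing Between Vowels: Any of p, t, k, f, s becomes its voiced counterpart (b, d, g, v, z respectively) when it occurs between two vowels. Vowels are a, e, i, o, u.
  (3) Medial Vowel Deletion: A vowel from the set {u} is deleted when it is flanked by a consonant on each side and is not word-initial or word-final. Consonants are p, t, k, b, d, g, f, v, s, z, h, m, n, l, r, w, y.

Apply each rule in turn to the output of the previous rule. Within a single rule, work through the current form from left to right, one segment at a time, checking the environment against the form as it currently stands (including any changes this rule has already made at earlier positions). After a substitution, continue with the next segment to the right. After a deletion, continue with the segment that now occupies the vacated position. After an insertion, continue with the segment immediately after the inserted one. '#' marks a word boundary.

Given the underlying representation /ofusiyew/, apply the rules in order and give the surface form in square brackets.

[ovziyew]

(1) Word-Final Devoicing: no change — [ofusiyew]
(2) Voicing Between Vowels: [ofusiyew] → [ovuziyew]
(3) Medial Vowel Deletion: [ovuziyew] → [ovziyew]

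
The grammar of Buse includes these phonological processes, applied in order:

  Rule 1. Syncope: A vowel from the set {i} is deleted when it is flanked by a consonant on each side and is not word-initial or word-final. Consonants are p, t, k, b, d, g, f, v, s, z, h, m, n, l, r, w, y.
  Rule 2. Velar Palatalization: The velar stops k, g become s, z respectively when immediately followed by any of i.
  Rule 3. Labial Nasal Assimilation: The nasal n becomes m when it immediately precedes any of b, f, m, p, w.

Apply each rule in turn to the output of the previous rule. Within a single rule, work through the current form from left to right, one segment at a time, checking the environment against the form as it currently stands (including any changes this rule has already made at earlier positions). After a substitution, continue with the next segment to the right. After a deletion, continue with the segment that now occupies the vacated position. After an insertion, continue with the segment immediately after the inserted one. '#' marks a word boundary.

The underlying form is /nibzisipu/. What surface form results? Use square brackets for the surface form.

Rule 1 Syncope: [nibzisipu] → [nbzspu]
Rule 2 Velar Palatalization: no change — [nbzspu]
Rule 3 Labial Nasal Assimilation: [nbzspu] → [mbzspu]

[mbzspu]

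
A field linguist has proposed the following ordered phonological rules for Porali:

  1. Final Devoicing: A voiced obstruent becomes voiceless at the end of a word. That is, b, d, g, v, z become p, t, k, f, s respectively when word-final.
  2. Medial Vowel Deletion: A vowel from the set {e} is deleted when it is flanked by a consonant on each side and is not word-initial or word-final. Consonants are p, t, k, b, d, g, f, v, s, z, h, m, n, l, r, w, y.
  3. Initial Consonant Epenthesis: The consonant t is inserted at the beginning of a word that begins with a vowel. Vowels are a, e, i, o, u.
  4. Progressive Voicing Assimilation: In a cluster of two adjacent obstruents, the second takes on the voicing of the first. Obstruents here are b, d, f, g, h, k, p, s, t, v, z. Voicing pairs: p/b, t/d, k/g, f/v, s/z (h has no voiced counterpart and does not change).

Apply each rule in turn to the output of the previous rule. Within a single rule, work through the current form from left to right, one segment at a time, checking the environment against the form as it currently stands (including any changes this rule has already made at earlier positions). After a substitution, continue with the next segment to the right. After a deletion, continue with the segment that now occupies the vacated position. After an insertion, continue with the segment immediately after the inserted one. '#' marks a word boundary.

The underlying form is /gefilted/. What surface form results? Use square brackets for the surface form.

1 Final Devoicing: [gefilted] → [gefiltet]
2 Medial Vowel Deletion: [gefiltet] → [gfiltt]
3 Initial Consonant Epenthesis: no change — [gfiltt]
4 Progressive Voicing Assimilation: [gfiltt] → [gviltt]

[gviltt]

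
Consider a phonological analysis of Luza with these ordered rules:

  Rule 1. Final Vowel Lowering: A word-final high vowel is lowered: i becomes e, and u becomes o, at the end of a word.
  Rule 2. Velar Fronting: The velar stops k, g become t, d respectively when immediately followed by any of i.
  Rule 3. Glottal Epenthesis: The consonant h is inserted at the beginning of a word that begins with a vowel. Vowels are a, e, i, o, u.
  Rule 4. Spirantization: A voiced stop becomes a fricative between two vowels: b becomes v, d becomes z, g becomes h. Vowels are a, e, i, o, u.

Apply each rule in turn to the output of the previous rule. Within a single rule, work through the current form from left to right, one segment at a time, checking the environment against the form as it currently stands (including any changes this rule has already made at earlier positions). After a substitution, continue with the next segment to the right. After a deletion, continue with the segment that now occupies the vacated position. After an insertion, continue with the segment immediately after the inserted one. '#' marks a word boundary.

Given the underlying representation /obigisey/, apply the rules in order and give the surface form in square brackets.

Rule 1 Final Vowel Lowering: no change — [obigisey]
Rule 2 Velar Fronting: [obigisey] → [obidisey]
Rule 3 Glottal Epenthesis: [obidisey] → [hobidisey]
Rule 4 Spirantization: [hobidisey] → [hovizisey]

[hovizisey]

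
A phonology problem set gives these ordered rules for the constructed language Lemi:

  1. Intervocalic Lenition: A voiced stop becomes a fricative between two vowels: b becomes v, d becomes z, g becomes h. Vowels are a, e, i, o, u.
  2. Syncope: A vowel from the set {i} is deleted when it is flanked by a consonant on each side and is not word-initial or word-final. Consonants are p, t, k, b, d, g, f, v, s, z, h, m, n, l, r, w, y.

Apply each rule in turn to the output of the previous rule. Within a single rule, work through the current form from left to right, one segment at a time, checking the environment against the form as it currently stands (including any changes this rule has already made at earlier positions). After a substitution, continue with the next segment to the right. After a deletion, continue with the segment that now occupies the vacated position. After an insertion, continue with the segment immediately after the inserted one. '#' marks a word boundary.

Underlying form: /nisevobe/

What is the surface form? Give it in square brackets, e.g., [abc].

1 Intervocalic Lenition: [nisevobe] → [nisevove]
2 Syncope: [nisevove] → [nsevove]

[nsevove]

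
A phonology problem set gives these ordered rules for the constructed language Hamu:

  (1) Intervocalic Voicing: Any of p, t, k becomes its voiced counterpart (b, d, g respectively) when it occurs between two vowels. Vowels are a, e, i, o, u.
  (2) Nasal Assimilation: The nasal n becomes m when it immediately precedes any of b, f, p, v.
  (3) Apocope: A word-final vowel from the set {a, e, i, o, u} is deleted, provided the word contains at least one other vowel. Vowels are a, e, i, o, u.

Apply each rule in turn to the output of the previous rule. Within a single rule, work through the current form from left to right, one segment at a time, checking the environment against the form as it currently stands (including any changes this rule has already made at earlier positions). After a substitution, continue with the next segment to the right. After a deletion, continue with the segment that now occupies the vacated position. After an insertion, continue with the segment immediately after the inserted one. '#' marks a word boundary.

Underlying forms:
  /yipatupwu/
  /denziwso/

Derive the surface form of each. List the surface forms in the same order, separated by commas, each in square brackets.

[yibadupw], [denziws]

/yipatupwu/:
  (1) Intervocalic Voicing: [yipatupwu] → [yibadupwu]
  (2) Nasal Assimilation: no change — [yibadupwu]
  (3) Apocope: [yibadupwu] → [yibadupw]
/denziwso/:
  (1) Intervocalic Voicing: no change — [denziwso]
  (2) Nasal Assimilation: no change — [denziwso]
  (3) Apocope: [denziwso] → [denziws]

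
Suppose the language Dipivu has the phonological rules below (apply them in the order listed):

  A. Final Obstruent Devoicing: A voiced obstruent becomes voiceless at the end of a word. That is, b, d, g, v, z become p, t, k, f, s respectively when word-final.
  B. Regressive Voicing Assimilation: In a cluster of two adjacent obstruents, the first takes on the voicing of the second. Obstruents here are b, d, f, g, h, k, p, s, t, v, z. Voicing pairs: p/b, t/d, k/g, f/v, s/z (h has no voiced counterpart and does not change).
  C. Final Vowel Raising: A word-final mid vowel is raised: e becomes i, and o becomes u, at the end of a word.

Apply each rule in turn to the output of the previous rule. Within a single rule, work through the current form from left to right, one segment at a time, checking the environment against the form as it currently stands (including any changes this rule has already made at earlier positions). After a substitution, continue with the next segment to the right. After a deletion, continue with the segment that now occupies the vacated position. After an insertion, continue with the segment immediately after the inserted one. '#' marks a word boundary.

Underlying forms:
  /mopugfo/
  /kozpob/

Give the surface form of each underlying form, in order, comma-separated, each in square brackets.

/mopugfo/:
  A Final Obstruent Devoicing: no change — [mopugfo]
  B Regressive Voicing Assimilation: [mopugfo] → [mopukfo]
  C Final Vowel Raising: [mopukfo] → [mopukfu]
/kozpob/:
  A Final Obstruent Devoicing: [kozpob] → [kozpop]
  B Regressive Voicing Assimilation: [kozpop] → [kospop]
  C Final Vowel Raising: no change — [kospop]

[mopukfu], [kospop]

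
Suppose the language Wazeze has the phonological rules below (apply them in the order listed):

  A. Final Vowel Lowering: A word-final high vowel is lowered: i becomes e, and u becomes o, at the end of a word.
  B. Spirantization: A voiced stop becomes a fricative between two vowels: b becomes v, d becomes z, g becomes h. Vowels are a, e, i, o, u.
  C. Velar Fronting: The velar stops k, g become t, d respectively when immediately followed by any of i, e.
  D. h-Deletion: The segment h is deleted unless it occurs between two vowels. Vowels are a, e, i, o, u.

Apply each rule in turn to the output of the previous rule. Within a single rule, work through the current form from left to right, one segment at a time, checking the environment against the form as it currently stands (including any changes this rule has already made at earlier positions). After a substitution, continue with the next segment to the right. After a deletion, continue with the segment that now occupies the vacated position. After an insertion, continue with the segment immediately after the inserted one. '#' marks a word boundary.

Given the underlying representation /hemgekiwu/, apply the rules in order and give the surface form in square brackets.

[emdetiwo]

A Final Vowel Lowering: [hemgekiwu] → [hemgekiwo]
B Spirantization: no change — [hemgekiwo]
C Velar Fronting: [hemgekiwo] → [hemdetiwo]
D h-Deletion: [hemdetiwo] → [emdetiwo]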